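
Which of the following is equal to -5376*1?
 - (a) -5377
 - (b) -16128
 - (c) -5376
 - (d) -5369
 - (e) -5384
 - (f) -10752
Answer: c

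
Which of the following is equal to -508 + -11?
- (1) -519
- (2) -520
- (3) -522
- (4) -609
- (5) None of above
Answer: 1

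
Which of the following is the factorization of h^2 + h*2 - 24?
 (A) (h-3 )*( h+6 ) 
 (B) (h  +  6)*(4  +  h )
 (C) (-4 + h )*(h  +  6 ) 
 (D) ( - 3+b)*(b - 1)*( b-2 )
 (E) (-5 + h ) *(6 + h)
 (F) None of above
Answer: C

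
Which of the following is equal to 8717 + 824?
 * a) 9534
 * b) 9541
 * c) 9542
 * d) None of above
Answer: b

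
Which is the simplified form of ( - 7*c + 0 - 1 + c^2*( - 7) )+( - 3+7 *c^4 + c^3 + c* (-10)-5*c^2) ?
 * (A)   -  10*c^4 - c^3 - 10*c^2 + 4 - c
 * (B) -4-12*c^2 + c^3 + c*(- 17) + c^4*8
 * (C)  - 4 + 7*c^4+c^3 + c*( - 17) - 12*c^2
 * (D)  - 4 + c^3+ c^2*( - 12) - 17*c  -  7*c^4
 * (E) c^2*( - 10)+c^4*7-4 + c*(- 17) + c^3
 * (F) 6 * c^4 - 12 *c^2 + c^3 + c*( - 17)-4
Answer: C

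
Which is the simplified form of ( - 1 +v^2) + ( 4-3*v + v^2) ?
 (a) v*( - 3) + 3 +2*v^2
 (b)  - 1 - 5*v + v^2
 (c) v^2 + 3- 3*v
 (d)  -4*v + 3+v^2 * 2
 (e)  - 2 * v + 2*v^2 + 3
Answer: a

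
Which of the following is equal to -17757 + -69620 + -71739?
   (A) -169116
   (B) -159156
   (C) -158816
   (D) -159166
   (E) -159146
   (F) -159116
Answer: F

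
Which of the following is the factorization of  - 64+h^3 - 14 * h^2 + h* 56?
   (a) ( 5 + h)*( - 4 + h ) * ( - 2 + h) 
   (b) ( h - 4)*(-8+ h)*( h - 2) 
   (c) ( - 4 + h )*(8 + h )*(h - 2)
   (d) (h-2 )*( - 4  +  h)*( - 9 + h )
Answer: b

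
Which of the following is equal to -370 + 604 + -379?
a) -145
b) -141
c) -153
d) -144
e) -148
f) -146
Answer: a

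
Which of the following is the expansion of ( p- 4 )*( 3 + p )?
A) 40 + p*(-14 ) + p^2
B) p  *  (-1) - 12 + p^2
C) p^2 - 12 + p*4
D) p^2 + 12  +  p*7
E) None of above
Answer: B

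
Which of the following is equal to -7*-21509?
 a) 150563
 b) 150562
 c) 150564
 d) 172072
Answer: a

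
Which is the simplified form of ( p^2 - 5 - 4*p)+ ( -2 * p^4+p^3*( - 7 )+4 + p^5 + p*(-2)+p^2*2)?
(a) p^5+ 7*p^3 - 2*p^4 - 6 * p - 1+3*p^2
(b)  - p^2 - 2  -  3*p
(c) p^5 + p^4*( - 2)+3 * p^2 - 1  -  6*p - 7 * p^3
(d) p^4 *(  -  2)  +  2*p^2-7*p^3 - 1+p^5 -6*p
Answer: c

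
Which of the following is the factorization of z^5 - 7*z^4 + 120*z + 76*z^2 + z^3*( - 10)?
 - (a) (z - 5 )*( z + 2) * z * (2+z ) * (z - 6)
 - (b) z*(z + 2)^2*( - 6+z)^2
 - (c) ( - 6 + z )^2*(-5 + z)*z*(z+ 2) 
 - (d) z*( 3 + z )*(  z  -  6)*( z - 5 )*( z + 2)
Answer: a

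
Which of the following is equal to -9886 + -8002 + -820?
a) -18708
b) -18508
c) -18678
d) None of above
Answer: a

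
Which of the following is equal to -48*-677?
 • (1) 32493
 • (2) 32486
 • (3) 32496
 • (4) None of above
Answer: 3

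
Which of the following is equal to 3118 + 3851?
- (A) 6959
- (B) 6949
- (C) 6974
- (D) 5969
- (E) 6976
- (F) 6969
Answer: F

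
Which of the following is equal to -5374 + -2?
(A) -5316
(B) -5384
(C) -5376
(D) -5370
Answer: C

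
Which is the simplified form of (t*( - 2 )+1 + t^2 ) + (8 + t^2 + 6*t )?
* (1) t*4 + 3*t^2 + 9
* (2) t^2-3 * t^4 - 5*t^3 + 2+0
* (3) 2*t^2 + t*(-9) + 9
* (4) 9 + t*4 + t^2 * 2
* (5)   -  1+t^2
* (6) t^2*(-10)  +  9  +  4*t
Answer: 4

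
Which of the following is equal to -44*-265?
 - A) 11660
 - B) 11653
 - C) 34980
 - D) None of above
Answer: A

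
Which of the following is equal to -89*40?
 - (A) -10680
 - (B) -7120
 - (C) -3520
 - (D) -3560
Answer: D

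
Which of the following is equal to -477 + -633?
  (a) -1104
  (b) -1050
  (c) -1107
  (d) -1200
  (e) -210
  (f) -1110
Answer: f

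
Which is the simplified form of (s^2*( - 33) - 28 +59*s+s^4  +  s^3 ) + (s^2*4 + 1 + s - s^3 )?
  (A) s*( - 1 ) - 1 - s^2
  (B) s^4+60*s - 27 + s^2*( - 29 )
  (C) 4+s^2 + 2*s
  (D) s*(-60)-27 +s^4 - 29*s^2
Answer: B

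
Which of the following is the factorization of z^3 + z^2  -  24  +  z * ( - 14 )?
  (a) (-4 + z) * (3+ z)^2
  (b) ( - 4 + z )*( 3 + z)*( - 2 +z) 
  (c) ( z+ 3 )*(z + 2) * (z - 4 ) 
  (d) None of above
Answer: c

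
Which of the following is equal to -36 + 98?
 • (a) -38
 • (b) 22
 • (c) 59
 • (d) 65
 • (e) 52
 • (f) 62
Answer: f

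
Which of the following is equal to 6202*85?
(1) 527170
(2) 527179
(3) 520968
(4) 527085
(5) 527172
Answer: 1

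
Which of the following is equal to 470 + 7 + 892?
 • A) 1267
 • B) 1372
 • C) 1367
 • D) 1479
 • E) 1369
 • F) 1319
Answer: E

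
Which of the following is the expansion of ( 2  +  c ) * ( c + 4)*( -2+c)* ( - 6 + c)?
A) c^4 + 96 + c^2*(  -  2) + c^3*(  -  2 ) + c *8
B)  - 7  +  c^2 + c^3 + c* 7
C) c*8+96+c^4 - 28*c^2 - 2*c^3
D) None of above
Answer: C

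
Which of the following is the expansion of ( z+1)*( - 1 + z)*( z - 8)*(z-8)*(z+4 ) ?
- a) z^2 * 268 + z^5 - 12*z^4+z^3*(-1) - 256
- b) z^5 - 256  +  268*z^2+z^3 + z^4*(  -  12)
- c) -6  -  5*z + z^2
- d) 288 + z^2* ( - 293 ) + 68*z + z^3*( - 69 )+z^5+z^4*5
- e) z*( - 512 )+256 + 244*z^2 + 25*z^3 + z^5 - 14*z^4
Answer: a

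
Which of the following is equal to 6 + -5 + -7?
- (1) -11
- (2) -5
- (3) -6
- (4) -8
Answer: 3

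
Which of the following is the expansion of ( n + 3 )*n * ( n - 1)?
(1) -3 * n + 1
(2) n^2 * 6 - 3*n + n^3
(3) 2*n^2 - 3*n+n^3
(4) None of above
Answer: 3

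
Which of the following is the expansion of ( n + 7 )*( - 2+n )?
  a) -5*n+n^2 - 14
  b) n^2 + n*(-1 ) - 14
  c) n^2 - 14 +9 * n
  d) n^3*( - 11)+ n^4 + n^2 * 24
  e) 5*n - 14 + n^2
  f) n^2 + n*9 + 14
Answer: e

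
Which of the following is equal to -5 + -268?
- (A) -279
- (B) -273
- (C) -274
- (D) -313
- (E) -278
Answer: B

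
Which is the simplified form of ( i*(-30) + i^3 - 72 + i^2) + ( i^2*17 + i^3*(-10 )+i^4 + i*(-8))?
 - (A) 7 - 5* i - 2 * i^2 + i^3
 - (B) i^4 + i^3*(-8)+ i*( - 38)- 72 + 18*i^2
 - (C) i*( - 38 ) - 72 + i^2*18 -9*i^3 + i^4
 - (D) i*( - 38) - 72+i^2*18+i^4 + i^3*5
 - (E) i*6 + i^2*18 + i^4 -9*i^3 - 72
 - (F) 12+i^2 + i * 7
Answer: C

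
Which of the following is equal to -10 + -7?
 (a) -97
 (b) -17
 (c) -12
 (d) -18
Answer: b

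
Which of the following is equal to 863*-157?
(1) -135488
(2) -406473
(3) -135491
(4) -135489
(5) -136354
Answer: 3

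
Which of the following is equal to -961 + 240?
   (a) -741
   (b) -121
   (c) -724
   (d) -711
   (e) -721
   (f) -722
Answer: e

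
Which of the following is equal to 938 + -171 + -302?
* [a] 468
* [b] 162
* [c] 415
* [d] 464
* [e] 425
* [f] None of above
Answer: f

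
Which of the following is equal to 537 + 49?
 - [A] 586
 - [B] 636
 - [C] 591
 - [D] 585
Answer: A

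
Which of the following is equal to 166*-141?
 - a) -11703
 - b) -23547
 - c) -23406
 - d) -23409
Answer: c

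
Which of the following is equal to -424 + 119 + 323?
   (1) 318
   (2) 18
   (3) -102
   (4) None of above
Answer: 2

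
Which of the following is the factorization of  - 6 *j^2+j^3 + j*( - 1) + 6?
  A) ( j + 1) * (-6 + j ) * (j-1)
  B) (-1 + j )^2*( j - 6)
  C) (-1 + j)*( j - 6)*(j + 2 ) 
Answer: A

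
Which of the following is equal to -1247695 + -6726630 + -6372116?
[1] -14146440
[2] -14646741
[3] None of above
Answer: 3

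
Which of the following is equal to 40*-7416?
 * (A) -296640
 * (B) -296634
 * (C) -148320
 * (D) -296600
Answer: A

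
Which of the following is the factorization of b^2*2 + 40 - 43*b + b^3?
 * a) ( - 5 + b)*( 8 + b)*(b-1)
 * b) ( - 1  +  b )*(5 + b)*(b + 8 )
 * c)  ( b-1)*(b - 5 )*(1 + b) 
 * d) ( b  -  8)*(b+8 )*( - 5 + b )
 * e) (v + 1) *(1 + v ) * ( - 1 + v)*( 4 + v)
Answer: a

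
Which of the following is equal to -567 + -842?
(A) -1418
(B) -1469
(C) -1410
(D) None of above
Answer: D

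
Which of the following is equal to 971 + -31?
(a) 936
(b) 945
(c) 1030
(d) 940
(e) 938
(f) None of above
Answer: d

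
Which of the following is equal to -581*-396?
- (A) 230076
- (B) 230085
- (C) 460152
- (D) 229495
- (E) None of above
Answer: A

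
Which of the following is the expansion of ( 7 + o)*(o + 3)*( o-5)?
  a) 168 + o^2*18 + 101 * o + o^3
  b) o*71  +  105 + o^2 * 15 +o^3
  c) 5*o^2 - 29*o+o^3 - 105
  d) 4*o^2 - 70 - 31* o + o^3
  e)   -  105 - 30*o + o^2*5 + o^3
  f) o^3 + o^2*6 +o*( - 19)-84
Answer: c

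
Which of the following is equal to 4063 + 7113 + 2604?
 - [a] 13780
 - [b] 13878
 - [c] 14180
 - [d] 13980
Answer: a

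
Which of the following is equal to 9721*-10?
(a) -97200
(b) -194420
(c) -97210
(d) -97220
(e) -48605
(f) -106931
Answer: c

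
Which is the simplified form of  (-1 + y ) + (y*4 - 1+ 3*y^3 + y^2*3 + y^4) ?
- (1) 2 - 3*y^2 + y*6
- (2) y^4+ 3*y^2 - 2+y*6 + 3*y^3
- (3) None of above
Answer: 3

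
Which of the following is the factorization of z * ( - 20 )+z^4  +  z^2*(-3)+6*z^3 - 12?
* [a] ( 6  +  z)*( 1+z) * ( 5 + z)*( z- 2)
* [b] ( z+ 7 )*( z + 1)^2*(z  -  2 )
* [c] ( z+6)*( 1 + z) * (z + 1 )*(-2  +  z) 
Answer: c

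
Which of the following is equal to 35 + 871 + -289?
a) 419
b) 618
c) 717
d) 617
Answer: d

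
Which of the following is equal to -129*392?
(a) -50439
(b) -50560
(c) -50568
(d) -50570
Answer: c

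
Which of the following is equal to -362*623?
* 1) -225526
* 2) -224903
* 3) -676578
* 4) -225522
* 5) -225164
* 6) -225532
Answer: 1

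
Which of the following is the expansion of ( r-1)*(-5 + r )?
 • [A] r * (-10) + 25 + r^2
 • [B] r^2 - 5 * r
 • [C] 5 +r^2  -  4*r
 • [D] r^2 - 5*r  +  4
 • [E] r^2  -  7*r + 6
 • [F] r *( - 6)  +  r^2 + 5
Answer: F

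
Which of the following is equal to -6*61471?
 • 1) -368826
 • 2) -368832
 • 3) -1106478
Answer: 1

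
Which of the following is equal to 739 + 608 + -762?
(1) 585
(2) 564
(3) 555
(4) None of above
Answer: 1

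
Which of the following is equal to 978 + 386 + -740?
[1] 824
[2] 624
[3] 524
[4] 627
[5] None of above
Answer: 2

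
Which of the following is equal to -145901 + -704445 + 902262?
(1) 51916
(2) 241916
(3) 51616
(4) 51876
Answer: 1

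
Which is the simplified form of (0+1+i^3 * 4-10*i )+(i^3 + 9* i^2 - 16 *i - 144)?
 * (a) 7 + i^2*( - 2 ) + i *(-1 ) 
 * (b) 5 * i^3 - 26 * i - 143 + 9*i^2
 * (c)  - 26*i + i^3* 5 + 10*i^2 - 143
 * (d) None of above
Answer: b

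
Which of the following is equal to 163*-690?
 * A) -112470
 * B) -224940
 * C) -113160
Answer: A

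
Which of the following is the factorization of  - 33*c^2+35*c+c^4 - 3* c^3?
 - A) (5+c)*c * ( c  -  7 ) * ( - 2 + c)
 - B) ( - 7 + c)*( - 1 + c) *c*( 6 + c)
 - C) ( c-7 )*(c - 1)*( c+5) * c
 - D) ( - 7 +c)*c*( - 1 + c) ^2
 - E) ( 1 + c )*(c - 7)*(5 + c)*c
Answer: C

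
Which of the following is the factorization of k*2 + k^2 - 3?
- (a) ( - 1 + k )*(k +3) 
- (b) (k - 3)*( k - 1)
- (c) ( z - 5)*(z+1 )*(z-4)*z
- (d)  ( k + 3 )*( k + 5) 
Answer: a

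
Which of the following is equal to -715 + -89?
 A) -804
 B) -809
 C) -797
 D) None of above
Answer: A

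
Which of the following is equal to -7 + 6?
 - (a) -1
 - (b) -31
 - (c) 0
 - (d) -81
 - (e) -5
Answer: a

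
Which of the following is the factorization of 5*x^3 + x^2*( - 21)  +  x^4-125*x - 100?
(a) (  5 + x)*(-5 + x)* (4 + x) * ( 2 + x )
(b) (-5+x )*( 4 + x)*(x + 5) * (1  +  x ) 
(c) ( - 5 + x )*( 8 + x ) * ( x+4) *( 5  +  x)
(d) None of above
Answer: b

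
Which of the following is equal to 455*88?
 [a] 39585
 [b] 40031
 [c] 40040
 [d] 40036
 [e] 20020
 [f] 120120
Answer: c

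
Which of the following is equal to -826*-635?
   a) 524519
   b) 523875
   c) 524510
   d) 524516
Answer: c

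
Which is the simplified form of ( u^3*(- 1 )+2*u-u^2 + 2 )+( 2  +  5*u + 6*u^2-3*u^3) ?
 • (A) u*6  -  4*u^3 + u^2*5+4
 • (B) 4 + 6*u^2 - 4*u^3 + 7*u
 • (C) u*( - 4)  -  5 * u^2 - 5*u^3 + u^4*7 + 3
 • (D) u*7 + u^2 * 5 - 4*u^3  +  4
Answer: D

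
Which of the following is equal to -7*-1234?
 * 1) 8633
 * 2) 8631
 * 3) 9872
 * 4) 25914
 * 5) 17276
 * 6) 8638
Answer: 6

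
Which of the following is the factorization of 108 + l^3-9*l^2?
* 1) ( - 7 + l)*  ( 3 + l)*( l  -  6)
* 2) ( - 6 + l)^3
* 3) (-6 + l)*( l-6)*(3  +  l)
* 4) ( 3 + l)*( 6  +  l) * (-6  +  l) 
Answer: 3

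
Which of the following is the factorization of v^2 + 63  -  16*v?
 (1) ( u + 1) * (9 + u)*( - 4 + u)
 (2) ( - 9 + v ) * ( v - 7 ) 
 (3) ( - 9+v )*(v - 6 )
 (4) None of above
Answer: 2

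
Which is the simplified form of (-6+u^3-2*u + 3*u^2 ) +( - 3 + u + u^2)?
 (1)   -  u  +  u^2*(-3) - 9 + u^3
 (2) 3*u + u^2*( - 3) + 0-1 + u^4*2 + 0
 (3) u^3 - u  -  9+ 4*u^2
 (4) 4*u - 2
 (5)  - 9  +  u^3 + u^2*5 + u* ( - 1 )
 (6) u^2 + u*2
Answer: 3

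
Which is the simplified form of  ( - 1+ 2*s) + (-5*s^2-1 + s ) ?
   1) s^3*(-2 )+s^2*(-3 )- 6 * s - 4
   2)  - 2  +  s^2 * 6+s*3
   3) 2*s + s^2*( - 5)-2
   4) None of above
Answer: 4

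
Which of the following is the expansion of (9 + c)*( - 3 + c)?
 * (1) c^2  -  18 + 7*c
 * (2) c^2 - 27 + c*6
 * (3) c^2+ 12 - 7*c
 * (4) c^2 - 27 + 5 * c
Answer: 2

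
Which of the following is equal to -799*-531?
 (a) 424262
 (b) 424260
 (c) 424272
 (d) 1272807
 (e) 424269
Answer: e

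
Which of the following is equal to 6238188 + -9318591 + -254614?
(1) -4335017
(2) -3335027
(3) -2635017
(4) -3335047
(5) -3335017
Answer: 5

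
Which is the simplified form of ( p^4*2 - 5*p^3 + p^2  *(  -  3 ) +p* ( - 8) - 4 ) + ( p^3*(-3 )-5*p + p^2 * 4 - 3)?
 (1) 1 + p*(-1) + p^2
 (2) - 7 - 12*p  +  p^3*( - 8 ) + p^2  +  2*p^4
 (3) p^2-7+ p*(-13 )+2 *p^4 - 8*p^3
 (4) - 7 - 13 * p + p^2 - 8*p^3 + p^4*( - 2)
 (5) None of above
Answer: 3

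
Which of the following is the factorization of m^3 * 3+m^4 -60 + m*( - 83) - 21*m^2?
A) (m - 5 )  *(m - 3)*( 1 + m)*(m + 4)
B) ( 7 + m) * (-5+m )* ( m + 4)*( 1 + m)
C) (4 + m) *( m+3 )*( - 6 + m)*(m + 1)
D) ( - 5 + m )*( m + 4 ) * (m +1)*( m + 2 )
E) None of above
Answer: E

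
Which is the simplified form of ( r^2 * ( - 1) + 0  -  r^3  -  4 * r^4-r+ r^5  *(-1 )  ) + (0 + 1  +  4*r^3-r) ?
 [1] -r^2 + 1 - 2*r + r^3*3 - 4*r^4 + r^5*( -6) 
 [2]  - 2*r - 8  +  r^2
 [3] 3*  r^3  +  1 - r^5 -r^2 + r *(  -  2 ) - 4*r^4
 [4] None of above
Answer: 3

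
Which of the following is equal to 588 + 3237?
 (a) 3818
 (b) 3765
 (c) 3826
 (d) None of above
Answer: d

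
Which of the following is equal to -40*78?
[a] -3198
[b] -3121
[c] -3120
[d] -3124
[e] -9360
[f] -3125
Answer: c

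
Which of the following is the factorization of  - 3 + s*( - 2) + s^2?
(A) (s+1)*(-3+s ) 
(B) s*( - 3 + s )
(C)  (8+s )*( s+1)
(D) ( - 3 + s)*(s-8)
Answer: A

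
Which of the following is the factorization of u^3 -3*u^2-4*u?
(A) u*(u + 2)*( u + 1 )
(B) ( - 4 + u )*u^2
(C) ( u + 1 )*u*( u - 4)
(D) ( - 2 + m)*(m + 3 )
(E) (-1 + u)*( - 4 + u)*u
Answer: C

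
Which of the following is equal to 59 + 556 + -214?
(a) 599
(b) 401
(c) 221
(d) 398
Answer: b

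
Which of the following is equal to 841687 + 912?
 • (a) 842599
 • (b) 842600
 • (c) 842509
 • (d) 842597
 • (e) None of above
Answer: a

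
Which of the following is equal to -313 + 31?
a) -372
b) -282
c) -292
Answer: b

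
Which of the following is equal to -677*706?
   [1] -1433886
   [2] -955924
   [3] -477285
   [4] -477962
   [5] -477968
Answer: 4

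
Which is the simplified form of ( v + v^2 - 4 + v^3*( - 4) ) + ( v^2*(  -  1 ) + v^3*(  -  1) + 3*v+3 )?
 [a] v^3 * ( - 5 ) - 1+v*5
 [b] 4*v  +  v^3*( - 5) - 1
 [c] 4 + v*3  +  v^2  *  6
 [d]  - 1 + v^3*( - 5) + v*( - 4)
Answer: b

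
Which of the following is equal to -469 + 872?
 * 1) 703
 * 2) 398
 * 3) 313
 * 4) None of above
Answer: 4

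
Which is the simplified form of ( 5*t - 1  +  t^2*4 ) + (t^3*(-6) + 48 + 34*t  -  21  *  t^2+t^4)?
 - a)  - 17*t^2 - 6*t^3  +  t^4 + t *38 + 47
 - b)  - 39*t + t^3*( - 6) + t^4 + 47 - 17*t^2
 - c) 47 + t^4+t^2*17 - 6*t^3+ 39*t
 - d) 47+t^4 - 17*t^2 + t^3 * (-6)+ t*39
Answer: d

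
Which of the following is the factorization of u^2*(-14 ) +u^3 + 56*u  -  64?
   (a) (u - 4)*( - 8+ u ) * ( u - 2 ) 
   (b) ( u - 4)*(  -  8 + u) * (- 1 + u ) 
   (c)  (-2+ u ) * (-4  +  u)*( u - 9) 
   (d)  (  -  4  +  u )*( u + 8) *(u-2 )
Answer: a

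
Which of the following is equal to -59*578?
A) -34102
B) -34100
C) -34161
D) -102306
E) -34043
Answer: A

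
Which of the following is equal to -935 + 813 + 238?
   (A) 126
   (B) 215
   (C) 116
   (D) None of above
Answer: C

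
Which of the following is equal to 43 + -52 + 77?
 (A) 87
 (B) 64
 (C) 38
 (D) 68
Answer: D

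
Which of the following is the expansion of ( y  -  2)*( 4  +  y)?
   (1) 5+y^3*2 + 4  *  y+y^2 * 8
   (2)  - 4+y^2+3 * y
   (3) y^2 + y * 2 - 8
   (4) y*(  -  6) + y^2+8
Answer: 3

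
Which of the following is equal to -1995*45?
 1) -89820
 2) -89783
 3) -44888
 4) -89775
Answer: 4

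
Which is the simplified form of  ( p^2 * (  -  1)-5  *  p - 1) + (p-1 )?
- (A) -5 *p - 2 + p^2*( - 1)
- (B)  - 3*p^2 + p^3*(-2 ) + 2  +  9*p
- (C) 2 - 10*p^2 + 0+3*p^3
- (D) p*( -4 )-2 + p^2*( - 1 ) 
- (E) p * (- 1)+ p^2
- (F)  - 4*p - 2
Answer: D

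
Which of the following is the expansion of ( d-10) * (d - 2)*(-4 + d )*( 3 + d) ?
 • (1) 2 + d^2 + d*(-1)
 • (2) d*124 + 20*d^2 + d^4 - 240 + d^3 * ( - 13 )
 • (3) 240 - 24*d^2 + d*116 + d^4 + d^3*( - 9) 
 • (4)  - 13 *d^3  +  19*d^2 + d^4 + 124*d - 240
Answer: 2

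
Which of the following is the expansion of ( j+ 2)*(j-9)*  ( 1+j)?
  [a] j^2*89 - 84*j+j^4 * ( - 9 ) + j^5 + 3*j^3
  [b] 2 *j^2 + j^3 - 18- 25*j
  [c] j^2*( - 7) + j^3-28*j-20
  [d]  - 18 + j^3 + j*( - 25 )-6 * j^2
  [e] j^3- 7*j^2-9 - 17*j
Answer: d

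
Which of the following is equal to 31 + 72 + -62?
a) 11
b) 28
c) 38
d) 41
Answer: d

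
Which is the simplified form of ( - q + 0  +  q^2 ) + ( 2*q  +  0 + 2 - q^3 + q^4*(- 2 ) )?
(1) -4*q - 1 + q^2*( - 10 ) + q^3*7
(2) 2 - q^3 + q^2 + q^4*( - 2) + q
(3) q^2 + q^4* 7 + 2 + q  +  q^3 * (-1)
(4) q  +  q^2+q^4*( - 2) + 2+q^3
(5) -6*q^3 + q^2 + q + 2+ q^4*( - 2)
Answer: 2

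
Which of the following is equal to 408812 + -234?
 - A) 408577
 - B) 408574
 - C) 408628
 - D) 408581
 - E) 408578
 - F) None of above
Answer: E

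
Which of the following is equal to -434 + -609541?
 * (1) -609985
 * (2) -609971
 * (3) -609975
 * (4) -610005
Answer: 3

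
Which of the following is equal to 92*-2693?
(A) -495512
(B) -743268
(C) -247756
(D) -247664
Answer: C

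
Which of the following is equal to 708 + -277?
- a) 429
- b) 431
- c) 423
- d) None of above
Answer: b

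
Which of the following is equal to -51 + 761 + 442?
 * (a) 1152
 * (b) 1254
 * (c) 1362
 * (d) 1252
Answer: a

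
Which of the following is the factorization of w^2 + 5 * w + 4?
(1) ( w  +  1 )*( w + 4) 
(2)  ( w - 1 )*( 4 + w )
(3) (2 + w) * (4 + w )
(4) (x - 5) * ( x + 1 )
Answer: 1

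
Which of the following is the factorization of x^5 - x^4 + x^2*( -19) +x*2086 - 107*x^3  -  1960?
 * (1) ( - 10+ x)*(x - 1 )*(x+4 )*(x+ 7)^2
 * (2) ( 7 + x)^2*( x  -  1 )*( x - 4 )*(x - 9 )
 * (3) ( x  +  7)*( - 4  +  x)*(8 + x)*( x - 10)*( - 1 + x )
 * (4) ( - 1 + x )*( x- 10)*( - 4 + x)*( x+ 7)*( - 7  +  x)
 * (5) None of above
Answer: 5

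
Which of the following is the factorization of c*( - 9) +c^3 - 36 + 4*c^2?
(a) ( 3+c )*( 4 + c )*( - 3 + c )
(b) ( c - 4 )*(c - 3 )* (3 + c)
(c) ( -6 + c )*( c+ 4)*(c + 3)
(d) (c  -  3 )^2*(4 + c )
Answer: a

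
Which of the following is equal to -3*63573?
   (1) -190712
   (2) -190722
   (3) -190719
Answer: 3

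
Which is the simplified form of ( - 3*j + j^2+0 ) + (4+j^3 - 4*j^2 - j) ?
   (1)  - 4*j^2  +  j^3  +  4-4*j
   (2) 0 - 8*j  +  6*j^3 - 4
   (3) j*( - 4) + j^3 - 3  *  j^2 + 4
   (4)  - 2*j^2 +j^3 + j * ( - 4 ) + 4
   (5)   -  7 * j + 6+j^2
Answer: 3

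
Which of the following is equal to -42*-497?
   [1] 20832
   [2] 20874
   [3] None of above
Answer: 2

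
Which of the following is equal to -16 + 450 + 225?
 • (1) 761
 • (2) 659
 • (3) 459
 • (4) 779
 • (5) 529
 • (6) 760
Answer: 2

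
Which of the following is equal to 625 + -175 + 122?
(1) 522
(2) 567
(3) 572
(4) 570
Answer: 3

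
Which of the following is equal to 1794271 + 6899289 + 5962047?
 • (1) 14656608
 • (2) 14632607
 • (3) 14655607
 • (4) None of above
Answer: 3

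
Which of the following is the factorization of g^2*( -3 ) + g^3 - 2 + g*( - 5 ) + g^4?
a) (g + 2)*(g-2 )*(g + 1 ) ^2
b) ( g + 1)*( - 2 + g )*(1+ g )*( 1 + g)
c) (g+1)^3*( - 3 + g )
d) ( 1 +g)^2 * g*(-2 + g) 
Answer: b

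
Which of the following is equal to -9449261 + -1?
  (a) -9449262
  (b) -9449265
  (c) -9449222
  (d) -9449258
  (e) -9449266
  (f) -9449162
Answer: a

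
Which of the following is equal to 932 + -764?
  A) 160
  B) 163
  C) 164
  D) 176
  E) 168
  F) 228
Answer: E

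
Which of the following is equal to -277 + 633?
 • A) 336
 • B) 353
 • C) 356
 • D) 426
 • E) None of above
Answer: C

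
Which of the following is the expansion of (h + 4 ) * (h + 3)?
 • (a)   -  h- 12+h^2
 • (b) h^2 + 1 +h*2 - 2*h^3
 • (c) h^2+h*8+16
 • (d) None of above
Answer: d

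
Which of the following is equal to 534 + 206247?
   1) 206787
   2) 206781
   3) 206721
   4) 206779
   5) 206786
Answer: 2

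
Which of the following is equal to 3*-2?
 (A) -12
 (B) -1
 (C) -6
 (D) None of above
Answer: C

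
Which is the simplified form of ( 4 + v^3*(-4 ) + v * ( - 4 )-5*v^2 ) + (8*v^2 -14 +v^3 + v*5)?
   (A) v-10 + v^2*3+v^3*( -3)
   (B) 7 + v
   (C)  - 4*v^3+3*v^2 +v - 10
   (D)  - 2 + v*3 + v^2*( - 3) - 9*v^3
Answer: A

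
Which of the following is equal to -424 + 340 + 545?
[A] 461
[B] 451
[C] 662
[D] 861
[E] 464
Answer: A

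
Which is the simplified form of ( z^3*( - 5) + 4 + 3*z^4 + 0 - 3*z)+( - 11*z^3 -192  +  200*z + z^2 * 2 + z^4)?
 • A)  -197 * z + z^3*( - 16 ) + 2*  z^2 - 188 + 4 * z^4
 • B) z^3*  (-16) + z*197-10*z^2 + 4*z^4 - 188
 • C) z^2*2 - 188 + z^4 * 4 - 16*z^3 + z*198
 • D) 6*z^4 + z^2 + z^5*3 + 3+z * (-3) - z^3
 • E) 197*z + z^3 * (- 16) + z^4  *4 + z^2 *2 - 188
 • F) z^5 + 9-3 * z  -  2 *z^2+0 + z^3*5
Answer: E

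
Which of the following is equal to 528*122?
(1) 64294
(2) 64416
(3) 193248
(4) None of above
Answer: 2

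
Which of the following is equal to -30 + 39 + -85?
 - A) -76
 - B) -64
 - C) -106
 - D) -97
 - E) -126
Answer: A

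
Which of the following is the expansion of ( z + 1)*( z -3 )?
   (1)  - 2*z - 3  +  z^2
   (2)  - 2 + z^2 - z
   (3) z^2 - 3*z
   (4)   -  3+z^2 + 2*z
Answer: 1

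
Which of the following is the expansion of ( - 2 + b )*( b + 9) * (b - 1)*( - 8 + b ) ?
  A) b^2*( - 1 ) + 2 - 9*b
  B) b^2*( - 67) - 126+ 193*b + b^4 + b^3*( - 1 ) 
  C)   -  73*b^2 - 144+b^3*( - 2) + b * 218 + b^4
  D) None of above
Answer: C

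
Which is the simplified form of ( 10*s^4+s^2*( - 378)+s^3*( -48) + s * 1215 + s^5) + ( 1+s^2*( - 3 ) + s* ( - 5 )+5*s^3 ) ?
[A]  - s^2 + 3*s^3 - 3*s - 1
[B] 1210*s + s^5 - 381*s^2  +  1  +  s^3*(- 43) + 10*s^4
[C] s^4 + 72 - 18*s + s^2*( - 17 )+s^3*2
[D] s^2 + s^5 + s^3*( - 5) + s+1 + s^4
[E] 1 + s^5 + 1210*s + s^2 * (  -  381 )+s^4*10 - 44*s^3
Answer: B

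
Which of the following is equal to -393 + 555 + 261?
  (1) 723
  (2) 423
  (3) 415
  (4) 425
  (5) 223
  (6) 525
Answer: 2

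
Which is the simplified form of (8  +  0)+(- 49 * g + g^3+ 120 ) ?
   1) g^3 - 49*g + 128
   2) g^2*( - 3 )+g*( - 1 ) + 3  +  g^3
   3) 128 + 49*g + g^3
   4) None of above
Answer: 1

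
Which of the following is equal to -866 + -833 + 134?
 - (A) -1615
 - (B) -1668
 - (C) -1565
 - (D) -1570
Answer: C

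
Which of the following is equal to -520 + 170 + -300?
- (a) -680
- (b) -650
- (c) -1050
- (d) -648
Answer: b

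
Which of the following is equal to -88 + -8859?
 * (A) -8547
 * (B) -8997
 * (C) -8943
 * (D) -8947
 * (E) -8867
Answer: D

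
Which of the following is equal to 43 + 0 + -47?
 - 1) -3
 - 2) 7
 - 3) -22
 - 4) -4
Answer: 4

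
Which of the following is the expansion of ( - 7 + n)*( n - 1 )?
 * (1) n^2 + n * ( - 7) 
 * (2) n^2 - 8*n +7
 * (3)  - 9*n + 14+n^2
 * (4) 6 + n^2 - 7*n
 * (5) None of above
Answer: 2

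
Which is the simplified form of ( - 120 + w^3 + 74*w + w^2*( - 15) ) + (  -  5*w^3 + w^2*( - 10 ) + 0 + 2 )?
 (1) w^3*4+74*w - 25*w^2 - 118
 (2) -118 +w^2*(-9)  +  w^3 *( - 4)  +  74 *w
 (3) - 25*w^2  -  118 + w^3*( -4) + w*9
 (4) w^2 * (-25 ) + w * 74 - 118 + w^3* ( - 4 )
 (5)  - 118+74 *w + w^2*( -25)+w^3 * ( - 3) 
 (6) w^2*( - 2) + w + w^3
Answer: 4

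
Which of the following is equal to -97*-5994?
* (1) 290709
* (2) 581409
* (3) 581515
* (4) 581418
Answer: 4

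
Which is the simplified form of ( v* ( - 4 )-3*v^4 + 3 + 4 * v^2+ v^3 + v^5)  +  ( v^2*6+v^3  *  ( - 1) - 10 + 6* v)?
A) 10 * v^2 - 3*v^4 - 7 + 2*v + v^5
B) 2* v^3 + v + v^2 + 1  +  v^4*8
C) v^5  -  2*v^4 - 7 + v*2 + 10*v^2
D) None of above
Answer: A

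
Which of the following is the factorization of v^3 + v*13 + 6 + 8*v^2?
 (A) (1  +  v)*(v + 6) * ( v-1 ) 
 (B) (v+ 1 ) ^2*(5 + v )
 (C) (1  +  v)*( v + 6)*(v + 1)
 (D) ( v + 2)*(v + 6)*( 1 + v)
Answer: C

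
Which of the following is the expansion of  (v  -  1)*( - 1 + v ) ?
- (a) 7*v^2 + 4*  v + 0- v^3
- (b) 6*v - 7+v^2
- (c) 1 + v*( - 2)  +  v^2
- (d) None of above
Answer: c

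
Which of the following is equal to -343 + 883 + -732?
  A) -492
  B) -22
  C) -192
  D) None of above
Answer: C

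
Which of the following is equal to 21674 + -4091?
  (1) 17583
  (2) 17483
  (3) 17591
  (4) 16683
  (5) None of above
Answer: 1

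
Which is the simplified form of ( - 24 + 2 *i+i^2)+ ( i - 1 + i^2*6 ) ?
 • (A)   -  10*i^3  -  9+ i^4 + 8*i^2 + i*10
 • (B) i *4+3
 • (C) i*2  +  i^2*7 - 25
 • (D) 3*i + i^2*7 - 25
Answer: D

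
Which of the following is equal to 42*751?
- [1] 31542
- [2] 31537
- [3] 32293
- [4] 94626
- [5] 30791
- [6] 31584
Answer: 1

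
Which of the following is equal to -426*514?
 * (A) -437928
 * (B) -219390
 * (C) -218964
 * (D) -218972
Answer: C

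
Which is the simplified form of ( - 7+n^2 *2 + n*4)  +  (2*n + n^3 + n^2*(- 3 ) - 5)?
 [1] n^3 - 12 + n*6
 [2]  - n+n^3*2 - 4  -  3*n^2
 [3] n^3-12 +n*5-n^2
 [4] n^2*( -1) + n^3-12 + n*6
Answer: 4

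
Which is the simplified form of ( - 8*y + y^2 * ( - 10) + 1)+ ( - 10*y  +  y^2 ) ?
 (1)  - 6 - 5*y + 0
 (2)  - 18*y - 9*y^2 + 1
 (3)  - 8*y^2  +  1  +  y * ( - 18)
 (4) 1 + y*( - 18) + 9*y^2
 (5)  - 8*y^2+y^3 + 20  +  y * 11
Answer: 2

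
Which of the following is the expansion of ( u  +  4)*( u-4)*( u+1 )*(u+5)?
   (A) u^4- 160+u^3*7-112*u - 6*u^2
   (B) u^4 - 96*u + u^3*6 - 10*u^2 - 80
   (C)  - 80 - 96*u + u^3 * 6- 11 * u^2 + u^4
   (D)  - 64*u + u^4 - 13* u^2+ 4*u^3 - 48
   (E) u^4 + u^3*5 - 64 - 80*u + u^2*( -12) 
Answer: C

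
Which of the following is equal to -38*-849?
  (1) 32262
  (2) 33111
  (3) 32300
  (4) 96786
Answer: 1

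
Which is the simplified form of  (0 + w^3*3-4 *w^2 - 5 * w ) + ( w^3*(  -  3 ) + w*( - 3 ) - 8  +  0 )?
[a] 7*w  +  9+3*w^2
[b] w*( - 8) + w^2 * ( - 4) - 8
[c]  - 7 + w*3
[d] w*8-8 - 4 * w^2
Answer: b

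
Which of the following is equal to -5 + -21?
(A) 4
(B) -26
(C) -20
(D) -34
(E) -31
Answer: B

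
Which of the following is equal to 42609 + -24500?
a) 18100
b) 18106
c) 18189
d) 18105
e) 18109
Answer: e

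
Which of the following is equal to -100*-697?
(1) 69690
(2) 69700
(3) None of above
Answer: 2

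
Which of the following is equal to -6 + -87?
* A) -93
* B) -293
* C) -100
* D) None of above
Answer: A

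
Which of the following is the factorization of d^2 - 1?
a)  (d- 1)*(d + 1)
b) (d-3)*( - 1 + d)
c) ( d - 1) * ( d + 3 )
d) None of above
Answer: a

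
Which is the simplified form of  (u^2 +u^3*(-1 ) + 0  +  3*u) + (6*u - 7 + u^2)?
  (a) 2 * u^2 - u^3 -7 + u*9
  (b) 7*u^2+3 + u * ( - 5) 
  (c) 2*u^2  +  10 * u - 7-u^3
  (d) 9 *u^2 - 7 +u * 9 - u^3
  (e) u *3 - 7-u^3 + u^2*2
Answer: a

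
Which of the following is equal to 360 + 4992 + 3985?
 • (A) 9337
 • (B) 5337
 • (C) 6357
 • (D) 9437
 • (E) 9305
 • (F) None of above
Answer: A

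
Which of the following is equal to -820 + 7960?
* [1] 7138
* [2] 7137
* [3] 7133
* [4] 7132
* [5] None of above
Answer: 5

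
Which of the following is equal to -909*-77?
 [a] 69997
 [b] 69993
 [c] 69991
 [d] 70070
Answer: b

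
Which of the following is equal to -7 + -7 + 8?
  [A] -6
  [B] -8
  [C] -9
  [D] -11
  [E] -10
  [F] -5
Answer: A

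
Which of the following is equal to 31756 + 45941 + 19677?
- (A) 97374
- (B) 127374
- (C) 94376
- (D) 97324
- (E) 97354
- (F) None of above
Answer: A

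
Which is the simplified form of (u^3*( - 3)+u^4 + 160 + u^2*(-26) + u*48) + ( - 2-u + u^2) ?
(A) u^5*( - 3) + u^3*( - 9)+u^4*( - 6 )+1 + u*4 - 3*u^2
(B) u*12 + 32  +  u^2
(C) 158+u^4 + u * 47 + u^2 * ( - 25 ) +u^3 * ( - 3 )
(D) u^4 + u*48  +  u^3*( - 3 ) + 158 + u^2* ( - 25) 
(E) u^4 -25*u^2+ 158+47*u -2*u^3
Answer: C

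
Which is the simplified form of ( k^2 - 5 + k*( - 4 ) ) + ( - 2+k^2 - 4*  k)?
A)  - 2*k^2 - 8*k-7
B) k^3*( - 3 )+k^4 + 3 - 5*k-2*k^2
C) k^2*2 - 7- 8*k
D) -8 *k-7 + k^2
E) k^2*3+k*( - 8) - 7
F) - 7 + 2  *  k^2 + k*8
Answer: C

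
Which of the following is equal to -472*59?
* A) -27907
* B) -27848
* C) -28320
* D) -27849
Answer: B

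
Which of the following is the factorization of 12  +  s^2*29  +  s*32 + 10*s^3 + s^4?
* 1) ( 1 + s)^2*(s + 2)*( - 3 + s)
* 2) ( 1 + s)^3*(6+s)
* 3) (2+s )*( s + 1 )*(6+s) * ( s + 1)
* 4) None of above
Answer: 3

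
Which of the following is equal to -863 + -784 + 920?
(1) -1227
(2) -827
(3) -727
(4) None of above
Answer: 3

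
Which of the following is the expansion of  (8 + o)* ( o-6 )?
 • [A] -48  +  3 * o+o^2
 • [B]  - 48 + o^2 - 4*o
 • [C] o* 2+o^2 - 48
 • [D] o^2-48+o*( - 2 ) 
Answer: C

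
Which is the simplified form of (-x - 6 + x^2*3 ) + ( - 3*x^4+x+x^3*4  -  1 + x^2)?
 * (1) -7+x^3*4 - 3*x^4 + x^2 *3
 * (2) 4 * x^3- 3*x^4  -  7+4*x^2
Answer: 2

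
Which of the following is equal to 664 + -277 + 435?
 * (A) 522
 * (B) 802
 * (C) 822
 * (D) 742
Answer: C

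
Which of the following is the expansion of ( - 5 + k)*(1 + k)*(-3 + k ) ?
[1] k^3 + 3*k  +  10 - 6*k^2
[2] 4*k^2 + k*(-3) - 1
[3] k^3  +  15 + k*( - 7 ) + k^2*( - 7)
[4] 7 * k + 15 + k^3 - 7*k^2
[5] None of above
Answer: 4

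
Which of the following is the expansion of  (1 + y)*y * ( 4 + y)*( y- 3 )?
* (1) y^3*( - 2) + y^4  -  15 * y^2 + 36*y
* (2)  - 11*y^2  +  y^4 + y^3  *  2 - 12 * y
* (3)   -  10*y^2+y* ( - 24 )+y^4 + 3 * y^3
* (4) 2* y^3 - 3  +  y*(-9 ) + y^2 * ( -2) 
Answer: 2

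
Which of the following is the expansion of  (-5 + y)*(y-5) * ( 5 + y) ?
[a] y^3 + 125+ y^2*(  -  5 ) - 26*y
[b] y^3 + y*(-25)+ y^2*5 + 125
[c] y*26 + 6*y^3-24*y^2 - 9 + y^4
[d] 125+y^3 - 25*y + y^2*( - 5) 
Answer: d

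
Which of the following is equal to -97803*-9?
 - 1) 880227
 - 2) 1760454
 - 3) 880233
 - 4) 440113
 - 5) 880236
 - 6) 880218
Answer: 1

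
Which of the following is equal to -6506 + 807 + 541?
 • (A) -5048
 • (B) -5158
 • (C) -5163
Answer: B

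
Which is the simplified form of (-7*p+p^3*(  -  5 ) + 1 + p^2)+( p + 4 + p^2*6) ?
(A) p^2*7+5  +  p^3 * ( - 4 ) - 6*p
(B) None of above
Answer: B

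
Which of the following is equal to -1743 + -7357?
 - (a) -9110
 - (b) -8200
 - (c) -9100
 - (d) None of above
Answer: c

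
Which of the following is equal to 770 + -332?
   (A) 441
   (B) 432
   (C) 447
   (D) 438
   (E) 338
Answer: D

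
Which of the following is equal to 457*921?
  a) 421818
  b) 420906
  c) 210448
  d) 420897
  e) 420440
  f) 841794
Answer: d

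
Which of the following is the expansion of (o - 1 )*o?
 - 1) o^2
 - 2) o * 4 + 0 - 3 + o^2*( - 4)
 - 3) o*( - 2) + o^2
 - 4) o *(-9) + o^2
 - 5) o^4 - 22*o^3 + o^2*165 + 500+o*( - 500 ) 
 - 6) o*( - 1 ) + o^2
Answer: 6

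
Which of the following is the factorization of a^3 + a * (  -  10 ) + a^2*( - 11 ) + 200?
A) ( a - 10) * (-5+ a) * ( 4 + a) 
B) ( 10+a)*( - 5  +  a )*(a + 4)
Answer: A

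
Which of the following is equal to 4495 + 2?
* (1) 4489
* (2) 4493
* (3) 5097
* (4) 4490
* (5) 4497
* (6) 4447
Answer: 5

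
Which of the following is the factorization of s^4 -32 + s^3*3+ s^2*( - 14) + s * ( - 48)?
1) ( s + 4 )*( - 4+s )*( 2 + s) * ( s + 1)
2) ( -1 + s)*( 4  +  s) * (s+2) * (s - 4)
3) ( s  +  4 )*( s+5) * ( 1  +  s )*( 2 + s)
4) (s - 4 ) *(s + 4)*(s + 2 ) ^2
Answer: 1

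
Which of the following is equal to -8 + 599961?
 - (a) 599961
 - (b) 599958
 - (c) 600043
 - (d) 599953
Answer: d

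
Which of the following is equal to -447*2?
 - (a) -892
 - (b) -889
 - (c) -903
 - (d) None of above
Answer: d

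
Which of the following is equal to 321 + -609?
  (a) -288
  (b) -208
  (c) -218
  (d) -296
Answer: a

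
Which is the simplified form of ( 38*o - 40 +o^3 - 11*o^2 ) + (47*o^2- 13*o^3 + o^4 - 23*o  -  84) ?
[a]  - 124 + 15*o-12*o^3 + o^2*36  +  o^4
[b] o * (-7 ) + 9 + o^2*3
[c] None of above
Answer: a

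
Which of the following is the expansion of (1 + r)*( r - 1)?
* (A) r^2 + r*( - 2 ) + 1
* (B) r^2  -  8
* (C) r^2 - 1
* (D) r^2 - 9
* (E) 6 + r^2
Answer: C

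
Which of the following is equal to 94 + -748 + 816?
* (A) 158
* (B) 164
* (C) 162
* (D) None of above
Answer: C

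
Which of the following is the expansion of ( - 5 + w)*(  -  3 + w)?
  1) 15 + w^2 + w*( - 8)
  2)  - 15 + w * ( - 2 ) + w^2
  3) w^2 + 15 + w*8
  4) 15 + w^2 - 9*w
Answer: 1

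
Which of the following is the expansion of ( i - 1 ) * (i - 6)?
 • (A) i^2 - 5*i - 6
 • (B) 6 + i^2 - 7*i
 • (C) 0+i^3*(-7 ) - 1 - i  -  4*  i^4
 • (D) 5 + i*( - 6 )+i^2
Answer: B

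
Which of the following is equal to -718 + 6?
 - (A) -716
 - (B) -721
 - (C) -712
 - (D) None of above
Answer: C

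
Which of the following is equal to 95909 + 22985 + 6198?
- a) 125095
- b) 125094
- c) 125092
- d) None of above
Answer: c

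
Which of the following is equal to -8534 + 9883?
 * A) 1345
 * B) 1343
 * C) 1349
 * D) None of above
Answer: C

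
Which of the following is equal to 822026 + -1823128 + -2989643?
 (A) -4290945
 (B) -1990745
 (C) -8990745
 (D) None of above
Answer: D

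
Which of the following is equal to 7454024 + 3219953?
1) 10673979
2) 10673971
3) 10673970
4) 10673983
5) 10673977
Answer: 5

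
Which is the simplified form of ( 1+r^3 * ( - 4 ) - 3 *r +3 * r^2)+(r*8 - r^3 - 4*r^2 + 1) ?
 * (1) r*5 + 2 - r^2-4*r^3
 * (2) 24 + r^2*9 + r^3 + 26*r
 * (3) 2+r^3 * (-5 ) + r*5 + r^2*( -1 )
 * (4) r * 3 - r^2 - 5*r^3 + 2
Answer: 3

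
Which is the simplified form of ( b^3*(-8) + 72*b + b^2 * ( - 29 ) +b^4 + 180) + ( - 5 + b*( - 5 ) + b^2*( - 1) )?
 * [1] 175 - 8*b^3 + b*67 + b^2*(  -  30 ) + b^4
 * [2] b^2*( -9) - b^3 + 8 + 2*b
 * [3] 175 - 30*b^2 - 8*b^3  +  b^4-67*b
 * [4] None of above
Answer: 1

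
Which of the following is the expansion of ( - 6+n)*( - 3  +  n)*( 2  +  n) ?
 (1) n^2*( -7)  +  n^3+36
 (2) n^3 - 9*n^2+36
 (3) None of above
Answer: 1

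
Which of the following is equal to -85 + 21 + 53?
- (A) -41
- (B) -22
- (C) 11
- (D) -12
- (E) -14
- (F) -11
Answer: F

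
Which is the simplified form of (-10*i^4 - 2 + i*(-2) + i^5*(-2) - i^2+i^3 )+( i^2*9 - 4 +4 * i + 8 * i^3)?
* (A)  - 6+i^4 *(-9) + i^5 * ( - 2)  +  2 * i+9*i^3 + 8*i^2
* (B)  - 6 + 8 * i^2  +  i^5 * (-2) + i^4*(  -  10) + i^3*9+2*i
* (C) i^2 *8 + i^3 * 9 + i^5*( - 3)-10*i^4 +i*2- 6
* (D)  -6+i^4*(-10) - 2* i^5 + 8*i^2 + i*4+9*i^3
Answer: B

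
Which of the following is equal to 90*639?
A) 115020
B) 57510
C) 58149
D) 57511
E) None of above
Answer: B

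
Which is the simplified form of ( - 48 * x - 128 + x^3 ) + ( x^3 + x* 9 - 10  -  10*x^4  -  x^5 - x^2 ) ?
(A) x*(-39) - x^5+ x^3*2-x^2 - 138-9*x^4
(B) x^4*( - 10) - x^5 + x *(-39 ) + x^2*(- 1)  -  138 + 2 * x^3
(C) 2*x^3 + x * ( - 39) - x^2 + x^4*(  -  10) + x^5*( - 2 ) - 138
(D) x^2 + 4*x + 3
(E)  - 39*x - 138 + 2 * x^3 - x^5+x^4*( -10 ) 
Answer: B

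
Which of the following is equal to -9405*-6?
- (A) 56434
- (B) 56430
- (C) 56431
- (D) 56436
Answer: B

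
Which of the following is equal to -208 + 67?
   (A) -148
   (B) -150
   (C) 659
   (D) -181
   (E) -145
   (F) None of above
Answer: F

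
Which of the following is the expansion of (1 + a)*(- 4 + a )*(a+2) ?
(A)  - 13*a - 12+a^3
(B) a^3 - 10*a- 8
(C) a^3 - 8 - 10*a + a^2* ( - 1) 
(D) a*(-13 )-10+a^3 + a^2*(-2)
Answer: C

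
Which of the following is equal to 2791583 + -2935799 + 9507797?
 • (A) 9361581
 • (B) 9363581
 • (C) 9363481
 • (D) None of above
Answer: B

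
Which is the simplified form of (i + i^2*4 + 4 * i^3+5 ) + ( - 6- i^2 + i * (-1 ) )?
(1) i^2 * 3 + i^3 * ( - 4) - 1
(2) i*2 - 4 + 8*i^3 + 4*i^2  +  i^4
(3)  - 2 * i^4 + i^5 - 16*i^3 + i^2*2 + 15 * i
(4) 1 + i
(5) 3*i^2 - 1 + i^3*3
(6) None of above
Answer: 6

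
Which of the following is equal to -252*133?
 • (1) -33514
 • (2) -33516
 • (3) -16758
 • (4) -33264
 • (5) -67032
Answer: 2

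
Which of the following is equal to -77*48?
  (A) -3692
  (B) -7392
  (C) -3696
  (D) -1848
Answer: C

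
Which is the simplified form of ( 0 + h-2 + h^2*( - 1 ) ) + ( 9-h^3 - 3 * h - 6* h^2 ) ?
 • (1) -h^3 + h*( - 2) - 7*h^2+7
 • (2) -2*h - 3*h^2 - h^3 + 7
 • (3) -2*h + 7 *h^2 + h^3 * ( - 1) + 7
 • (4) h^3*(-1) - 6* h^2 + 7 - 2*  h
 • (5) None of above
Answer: 1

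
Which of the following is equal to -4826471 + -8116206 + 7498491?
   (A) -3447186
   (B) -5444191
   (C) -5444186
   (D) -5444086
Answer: C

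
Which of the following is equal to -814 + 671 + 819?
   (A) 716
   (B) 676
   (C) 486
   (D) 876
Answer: B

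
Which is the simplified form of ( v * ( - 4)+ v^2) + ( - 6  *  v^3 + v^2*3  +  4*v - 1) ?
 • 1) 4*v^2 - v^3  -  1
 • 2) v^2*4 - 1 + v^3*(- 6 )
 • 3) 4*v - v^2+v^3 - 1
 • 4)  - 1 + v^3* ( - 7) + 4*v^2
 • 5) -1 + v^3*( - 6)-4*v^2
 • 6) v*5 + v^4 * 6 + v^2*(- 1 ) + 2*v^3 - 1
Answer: 2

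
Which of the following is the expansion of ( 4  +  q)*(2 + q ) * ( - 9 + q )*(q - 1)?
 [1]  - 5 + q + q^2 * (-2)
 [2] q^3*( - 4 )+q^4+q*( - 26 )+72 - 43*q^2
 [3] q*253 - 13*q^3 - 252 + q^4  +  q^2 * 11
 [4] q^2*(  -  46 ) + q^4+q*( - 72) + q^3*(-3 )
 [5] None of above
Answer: 2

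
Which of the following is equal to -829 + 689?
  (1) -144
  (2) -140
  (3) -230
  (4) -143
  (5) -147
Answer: 2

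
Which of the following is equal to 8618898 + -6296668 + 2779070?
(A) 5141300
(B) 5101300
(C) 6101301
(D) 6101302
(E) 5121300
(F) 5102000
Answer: B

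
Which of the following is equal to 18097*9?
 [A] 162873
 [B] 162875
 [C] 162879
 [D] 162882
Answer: A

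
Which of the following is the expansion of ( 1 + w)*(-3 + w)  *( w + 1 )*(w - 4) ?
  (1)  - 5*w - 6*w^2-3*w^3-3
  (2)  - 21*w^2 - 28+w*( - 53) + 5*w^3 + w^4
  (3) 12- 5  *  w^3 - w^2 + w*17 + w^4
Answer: 3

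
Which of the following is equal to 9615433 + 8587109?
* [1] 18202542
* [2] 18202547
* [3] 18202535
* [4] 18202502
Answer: 1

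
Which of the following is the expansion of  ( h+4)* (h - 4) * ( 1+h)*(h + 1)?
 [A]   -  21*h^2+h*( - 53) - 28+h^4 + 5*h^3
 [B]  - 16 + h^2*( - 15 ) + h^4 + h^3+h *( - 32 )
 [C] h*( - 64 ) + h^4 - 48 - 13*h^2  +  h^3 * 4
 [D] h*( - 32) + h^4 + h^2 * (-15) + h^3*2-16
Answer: D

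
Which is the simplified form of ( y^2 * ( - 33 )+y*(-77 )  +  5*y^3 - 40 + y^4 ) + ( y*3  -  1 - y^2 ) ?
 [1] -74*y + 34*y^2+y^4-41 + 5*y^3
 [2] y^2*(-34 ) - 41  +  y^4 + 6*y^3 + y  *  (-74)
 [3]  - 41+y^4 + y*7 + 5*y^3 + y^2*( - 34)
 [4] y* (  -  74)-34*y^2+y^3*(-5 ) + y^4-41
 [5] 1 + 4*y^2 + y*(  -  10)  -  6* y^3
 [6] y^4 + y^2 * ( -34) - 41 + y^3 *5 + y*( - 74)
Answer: 6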